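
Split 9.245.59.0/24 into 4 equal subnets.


New prefix = 24 + 2 = 26
Each subnet has 64 addresses
  9.245.59.0/26
  9.245.59.64/26
  9.245.59.128/26
  9.245.59.192/26
Subnets: 9.245.59.0/26, 9.245.59.64/26, 9.245.59.128/26, 9.245.59.192/26


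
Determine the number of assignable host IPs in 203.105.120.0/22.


Host bits = 32 - 22 = 10
Total addresses = 2^10 = 1024
Usable = total - 2 (network and broadcast)
Usable hosts: 1022


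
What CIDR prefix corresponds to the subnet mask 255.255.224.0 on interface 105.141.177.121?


Binary: 11111111.11111111.11100000.00000000
Count leading 1s
Prefix: /19


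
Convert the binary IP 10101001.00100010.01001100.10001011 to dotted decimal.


10101001 = 169
00100010 = 34
01001100 = 76
10001011 = 139
IP: 169.34.76.139


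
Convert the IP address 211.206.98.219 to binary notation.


211 = 11010011
206 = 11001110
98 = 01100010
219 = 11011011
Binary: 11010011.11001110.01100010.11011011


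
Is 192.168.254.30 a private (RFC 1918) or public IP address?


RFC 1918 private ranges:
  10.0.0.0/8 (10.0.0.0 - 10.255.255.255)
  172.16.0.0/12 (172.16.0.0 - 172.31.255.255)
  192.168.0.0/16 (192.168.0.0 - 192.168.255.255)
Private (in 192.168.0.0/16)


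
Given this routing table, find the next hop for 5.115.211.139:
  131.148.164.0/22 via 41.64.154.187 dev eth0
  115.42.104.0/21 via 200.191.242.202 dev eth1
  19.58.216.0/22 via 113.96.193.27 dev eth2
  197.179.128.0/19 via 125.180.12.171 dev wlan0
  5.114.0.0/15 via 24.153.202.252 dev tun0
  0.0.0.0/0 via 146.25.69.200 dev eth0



Longest prefix match for 5.115.211.139:
  /22 131.148.164.0: no
  /21 115.42.104.0: no
  /22 19.58.216.0: no
  /19 197.179.128.0: no
  /15 5.114.0.0: MATCH
  /0 0.0.0.0: MATCH
Selected: next-hop 24.153.202.252 via tun0 (matched /15)


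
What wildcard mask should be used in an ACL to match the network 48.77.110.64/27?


Subnet mask: 255.255.255.224
Wildcard = 255.255.255.255 - subnet mask
255 - 255 = 0
255 - 255 = 0
255 - 255 = 0
255 - 224 = 31
Wildcard: 0.0.0.31


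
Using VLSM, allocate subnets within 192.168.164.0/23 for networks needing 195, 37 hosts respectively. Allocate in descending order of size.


195 hosts -> /24 (254 usable): 192.168.164.0/24
37 hosts -> /26 (62 usable): 192.168.165.0/26
Allocation: 192.168.164.0/24 (195 hosts, 254 usable); 192.168.165.0/26 (37 hosts, 62 usable)


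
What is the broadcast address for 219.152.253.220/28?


Network: 219.152.253.208/28
Host bits = 4
Set all host bits to 1:
Broadcast: 219.152.253.223


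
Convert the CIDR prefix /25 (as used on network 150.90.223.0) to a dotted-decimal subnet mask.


/25 means 25 network bits, 7 host bits
Binary: 11111111111111111111111110000000
Mask: 255.255.255.128


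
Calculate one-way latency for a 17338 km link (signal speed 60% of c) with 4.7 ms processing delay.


Speed = 0.6 * 3e5 km/s = 180000 km/s
Propagation delay = 17338 / 180000 = 0.0963 s = 96.3222 ms
Processing delay = 4.7 ms
Total one-way latency = 101.0222 ms


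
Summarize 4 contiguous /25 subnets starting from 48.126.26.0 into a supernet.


Original prefix: /25
Number of subnets: 4 = 2^2
New prefix = 25 - 2 = 23
Supernet: 48.126.26.0/23


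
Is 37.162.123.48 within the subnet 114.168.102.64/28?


Subnet network: 114.168.102.64
Test IP AND mask: 37.162.123.48
No, 37.162.123.48 is not in 114.168.102.64/28


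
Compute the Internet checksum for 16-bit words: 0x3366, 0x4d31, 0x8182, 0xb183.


Sum all words (with carry folding):
+ 0x3366 = 0x3366
+ 0x4d31 = 0x8097
+ 0x8182 = 0x021a
+ 0xb183 = 0xb39d
One's complement: ~0xb39d
Checksum = 0x4c62


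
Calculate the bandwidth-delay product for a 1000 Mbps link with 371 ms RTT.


BDP = bandwidth * RTT
= 1000 Mbps * 371 ms
= 1000 * 1e6 * 371 / 1000 bits
= 371000000 bits
= 46375000 bytes
= 45288.0859 KB
BDP = 371000000 bits (46375000 bytes)


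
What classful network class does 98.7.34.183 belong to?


First octet: 98
Binary: 01100010
0xxxxxxx -> Class A (1-126)
Class A, default mask 255.0.0.0 (/8)


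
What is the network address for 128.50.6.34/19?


IP:   10000000.00110010.00000110.00100010
Mask: 11111111.11111111.11100000.00000000
AND operation:
Net:  10000000.00110010.00000000.00000000
Network: 128.50.0.0/19


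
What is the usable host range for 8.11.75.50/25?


Network: 8.11.75.0
Broadcast: 8.11.75.127
First usable = network + 1
Last usable = broadcast - 1
Range: 8.11.75.1 to 8.11.75.126


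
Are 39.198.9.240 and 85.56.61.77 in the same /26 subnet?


Mask: 255.255.255.192
39.198.9.240 AND mask = 39.198.9.192
85.56.61.77 AND mask = 85.56.61.64
No, different subnets (39.198.9.192 vs 85.56.61.64)


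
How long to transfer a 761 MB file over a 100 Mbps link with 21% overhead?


Effective throughput = 100 * (1 - 21/100) = 79 Mbps
File size in Mb = 761 * 8 = 6088 Mb
Time = 6088 / 79
Time = 77.0633 seconds


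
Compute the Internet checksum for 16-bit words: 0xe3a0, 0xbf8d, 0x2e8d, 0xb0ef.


Sum all words (with carry folding):
+ 0xe3a0 = 0xe3a0
+ 0xbf8d = 0xa32e
+ 0x2e8d = 0xd1bb
+ 0xb0ef = 0x82ab
One's complement: ~0x82ab
Checksum = 0x7d54


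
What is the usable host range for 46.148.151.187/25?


Network: 46.148.151.128
Broadcast: 46.148.151.255
First usable = network + 1
Last usable = broadcast - 1
Range: 46.148.151.129 to 46.148.151.254


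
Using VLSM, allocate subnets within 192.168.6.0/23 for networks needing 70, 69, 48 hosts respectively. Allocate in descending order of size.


70 hosts -> /25 (126 usable): 192.168.6.0/25
69 hosts -> /25 (126 usable): 192.168.6.128/25
48 hosts -> /26 (62 usable): 192.168.7.0/26
Allocation: 192.168.6.0/25 (70 hosts, 126 usable); 192.168.6.128/25 (69 hosts, 126 usable); 192.168.7.0/26 (48 hosts, 62 usable)


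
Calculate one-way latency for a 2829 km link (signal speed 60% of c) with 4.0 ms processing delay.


Speed = 0.6 * 3e5 km/s = 180000 km/s
Propagation delay = 2829 / 180000 = 0.0157 s = 15.7167 ms
Processing delay = 4.0 ms
Total one-way latency = 19.7167 ms


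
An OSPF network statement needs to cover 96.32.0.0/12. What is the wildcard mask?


Subnet mask: 255.240.0.0
Wildcard = 255.255.255.255 - subnet mask
255 - 255 = 0
255 - 240 = 15
255 - 0 = 255
255 - 0 = 255
Wildcard: 0.15.255.255


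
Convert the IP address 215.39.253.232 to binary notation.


215 = 11010111
39 = 00100111
253 = 11111101
232 = 11101000
Binary: 11010111.00100111.11111101.11101000


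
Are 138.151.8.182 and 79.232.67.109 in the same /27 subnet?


Mask: 255.255.255.224
138.151.8.182 AND mask = 138.151.8.160
79.232.67.109 AND mask = 79.232.67.96
No, different subnets (138.151.8.160 vs 79.232.67.96)


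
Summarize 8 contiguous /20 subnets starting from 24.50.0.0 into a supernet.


Original prefix: /20
Number of subnets: 8 = 2^3
New prefix = 20 - 3 = 17
Supernet: 24.50.0.0/17


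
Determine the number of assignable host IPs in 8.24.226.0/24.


Host bits = 32 - 24 = 8
Total addresses = 2^8 = 256
Usable = total - 2 (network and broadcast)
Usable hosts: 254


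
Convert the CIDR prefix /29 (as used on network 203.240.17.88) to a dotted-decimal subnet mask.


/29 means 29 network bits, 3 host bits
Binary: 11111111111111111111111111111000
Mask: 255.255.255.248


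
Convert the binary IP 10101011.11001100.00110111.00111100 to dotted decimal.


10101011 = 171
11001100 = 204
00110111 = 55
00111100 = 60
IP: 171.204.55.60


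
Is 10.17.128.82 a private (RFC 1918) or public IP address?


RFC 1918 private ranges:
  10.0.0.0/8 (10.0.0.0 - 10.255.255.255)
  172.16.0.0/12 (172.16.0.0 - 172.31.255.255)
  192.168.0.0/16 (192.168.0.0 - 192.168.255.255)
Private (in 10.0.0.0/8)


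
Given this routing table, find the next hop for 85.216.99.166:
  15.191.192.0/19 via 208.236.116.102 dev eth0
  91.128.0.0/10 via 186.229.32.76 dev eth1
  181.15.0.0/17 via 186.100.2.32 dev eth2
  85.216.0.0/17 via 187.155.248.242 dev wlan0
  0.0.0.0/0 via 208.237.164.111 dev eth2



Longest prefix match for 85.216.99.166:
  /19 15.191.192.0: no
  /10 91.128.0.0: no
  /17 181.15.0.0: no
  /17 85.216.0.0: MATCH
  /0 0.0.0.0: MATCH
Selected: next-hop 187.155.248.242 via wlan0 (matched /17)


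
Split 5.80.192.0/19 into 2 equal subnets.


New prefix = 19 + 1 = 20
Each subnet has 4096 addresses
  5.80.192.0/20
  5.80.208.0/20
Subnets: 5.80.192.0/20, 5.80.208.0/20


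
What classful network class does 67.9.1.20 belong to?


First octet: 67
Binary: 01000011
0xxxxxxx -> Class A (1-126)
Class A, default mask 255.0.0.0 (/8)


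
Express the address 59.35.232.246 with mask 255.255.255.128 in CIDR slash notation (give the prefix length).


Binary: 11111111.11111111.11111111.10000000
Count leading 1s
Prefix: /25


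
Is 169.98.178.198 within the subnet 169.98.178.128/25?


Subnet network: 169.98.178.128
Test IP AND mask: 169.98.178.128
Yes, 169.98.178.198 is in 169.98.178.128/25


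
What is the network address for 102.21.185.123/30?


IP:   01100110.00010101.10111001.01111011
Mask: 11111111.11111111.11111111.11111100
AND operation:
Net:  01100110.00010101.10111001.01111000
Network: 102.21.185.120/30


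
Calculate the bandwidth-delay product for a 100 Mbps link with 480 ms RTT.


BDP = bandwidth * RTT
= 100 Mbps * 480 ms
= 100 * 1e6 * 480 / 1000 bits
= 48000000 bits
= 6000000 bytes
= 5859.375 KB
BDP = 48000000 bits (6000000 bytes)


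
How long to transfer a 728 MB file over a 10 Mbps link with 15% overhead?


Effective throughput = 10 * (1 - 15/100) = 8.5 Mbps
File size in Mb = 728 * 8 = 5824 Mb
Time = 5824 / 8.5
Time = 685.1765 seconds


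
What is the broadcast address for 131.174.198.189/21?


Network: 131.174.192.0/21
Host bits = 11
Set all host bits to 1:
Broadcast: 131.174.199.255


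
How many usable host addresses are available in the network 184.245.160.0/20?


Host bits = 32 - 20 = 12
Total addresses = 2^12 = 4096
Usable = total - 2 (network and broadcast)
Usable hosts: 4094


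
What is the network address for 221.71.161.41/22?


IP:   11011101.01000111.10100001.00101001
Mask: 11111111.11111111.11111100.00000000
AND operation:
Net:  11011101.01000111.10100000.00000000
Network: 221.71.160.0/22


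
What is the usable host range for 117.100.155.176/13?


Network: 117.96.0.0
Broadcast: 117.103.255.255
First usable = network + 1
Last usable = broadcast - 1
Range: 117.96.0.1 to 117.103.255.254


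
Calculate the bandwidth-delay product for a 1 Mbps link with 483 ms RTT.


BDP = bandwidth * RTT
= 1 Mbps * 483 ms
= 1 * 1e6 * 483 / 1000 bits
= 483000 bits
= 60375 bytes
= 58.96 KB
BDP = 483000 bits (60375 bytes)


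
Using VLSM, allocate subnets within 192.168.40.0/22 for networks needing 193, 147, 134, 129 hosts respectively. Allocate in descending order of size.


193 hosts -> /24 (254 usable): 192.168.40.0/24
147 hosts -> /24 (254 usable): 192.168.41.0/24
134 hosts -> /24 (254 usable): 192.168.42.0/24
129 hosts -> /24 (254 usable): 192.168.43.0/24
Allocation: 192.168.40.0/24 (193 hosts, 254 usable); 192.168.41.0/24 (147 hosts, 254 usable); 192.168.42.0/24 (134 hosts, 254 usable); 192.168.43.0/24 (129 hosts, 254 usable)


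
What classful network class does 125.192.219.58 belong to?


First octet: 125
Binary: 01111101
0xxxxxxx -> Class A (1-126)
Class A, default mask 255.0.0.0 (/8)


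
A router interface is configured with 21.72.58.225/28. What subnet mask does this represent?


/28 means 28 network bits, 4 host bits
Binary: 11111111111111111111111111110000
Mask: 255.255.255.240


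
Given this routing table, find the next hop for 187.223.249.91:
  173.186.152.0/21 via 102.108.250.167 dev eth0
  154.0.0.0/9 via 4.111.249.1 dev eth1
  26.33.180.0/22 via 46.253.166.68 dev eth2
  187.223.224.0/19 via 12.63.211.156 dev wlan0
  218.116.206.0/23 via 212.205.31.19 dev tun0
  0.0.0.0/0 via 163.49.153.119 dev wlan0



Longest prefix match for 187.223.249.91:
  /21 173.186.152.0: no
  /9 154.0.0.0: no
  /22 26.33.180.0: no
  /19 187.223.224.0: MATCH
  /23 218.116.206.0: no
  /0 0.0.0.0: MATCH
Selected: next-hop 12.63.211.156 via wlan0 (matched /19)


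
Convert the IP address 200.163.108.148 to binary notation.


200 = 11001000
163 = 10100011
108 = 01101100
148 = 10010100
Binary: 11001000.10100011.01101100.10010100


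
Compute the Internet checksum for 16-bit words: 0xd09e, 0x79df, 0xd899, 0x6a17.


Sum all words (with carry folding):
+ 0xd09e = 0xd09e
+ 0x79df = 0x4a7e
+ 0xd899 = 0x2318
+ 0x6a17 = 0x8d2f
One's complement: ~0x8d2f
Checksum = 0x72d0


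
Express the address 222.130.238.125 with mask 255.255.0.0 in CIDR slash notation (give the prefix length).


Binary: 11111111.11111111.00000000.00000000
Count leading 1s
Prefix: /16


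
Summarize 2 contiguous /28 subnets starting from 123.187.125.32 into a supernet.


Original prefix: /28
Number of subnets: 2 = 2^1
New prefix = 28 - 1 = 27
Supernet: 123.187.125.32/27


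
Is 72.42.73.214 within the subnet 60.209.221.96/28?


Subnet network: 60.209.221.96
Test IP AND mask: 72.42.73.208
No, 72.42.73.214 is not in 60.209.221.96/28


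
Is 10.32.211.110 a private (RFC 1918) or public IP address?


RFC 1918 private ranges:
  10.0.0.0/8 (10.0.0.0 - 10.255.255.255)
  172.16.0.0/12 (172.16.0.0 - 172.31.255.255)
  192.168.0.0/16 (192.168.0.0 - 192.168.255.255)
Private (in 10.0.0.0/8)


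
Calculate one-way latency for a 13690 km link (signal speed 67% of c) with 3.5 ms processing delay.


Speed = 0.67 * 3e5 km/s = 201000 km/s
Propagation delay = 13690 / 201000 = 0.0681 s = 68.1095 ms
Processing delay = 3.5 ms
Total one-way latency = 71.6095 ms


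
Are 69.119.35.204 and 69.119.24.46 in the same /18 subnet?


Mask: 255.255.192.0
69.119.35.204 AND mask = 69.119.0.0
69.119.24.46 AND mask = 69.119.0.0
Yes, same subnet (69.119.0.0)


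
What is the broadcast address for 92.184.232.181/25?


Network: 92.184.232.128/25
Host bits = 7
Set all host bits to 1:
Broadcast: 92.184.232.255


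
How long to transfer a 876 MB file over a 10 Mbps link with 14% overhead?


Effective throughput = 10 * (1 - 14/100) = 8.6 Mbps
File size in Mb = 876 * 8 = 7008 Mb
Time = 7008 / 8.6
Time = 814.8837 seconds


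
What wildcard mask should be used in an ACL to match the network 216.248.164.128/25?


Subnet mask: 255.255.255.128
Wildcard = 255.255.255.255 - subnet mask
255 - 255 = 0
255 - 255 = 0
255 - 255 = 0
255 - 128 = 127
Wildcard: 0.0.0.127


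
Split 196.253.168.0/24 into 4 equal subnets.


New prefix = 24 + 2 = 26
Each subnet has 64 addresses
  196.253.168.0/26
  196.253.168.64/26
  196.253.168.128/26
  196.253.168.192/26
Subnets: 196.253.168.0/26, 196.253.168.64/26, 196.253.168.128/26, 196.253.168.192/26


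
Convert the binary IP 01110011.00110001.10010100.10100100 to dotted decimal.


01110011 = 115
00110001 = 49
10010100 = 148
10100100 = 164
IP: 115.49.148.164


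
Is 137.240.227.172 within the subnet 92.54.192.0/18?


Subnet network: 92.54.192.0
Test IP AND mask: 137.240.192.0
No, 137.240.227.172 is not in 92.54.192.0/18


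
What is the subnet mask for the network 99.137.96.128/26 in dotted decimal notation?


/26 means 26 network bits, 6 host bits
Binary: 11111111111111111111111111000000
Mask: 255.255.255.192


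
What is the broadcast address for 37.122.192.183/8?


Network: 37.0.0.0/8
Host bits = 24
Set all host bits to 1:
Broadcast: 37.255.255.255


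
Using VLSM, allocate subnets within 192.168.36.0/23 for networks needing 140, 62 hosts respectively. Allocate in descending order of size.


140 hosts -> /24 (254 usable): 192.168.36.0/24
62 hosts -> /26 (62 usable): 192.168.37.0/26
Allocation: 192.168.36.0/24 (140 hosts, 254 usable); 192.168.37.0/26 (62 hosts, 62 usable)


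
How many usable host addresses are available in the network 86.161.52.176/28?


Host bits = 32 - 28 = 4
Total addresses = 2^4 = 16
Usable = total - 2 (network and broadcast)
Usable hosts: 14


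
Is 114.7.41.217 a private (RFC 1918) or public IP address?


RFC 1918 private ranges:
  10.0.0.0/8 (10.0.0.0 - 10.255.255.255)
  172.16.0.0/12 (172.16.0.0 - 172.31.255.255)
  192.168.0.0/16 (192.168.0.0 - 192.168.255.255)
Public (not in any RFC 1918 range)


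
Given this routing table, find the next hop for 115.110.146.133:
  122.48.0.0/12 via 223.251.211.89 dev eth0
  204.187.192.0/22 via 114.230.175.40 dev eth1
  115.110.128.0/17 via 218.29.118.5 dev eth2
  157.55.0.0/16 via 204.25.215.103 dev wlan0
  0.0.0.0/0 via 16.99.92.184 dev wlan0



Longest prefix match for 115.110.146.133:
  /12 122.48.0.0: no
  /22 204.187.192.0: no
  /17 115.110.128.0: MATCH
  /16 157.55.0.0: no
  /0 0.0.0.0: MATCH
Selected: next-hop 218.29.118.5 via eth2 (matched /17)


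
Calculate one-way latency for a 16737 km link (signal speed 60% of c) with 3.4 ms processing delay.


Speed = 0.6 * 3e5 km/s = 180000 km/s
Propagation delay = 16737 / 180000 = 0.093 s = 92.9833 ms
Processing delay = 3.4 ms
Total one-way latency = 96.3833 ms


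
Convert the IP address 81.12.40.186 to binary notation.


81 = 01010001
12 = 00001100
40 = 00101000
186 = 10111010
Binary: 01010001.00001100.00101000.10111010


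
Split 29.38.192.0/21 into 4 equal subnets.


New prefix = 21 + 2 = 23
Each subnet has 512 addresses
  29.38.192.0/23
  29.38.194.0/23
  29.38.196.0/23
  29.38.198.0/23
Subnets: 29.38.192.0/23, 29.38.194.0/23, 29.38.196.0/23, 29.38.198.0/23


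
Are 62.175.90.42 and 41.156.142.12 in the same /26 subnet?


Mask: 255.255.255.192
62.175.90.42 AND mask = 62.175.90.0
41.156.142.12 AND mask = 41.156.142.0
No, different subnets (62.175.90.0 vs 41.156.142.0)


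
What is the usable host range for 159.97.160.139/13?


Network: 159.96.0.0
Broadcast: 159.103.255.255
First usable = network + 1
Last usable = broadcast - 1
Range: 159.96.0.1 to 159.103.255.254


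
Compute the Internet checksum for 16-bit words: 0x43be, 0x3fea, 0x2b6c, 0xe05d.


Sum all words (with carry folding):
+ 0x43be = 0x43be
+ 0x3fea = 0x83a8
+ 0x2b6c = 0xaf14
+ 0xe05d = 0x8f72
One's complement: ~0x8f72
Checksum = 0x708d


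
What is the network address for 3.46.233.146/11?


IP:   00000011.00101110.11101001.10010010
Mask: 11111111.11100000.00000000.00000000
AND operation:
Net:  00000011.00100000.00000000.00000000
Network: 3.32.0.0/11


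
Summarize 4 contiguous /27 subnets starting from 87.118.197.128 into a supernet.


Original prefix: /27
Number of subnets: 4 = 2^2
New prefix = 27 - 2 = 25
Supernet: 87.118.197.128/25


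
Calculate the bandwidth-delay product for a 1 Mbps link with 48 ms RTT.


BDP = bandwidth * RTT
= 1 Mbps * 48 ms
= 1 * 1e6 * 48 / 1000 bits
= 48000 bits
= 6000 bytes
= 5.8594 KB
BDP = 48000 bits (6000 bytes)


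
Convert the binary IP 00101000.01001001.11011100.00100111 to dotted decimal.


00101000 = 40
01001001 = 73
11011100 = 220
00100111 = 39
IP: 40.73.220.39


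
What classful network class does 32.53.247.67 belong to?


First octet: 32
Binary: 00100000
0xxxxxxx -> Class A (1-126)
Class A, default mask 255.0.0.0 (/8)


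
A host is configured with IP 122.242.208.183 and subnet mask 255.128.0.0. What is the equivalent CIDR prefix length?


Binary: 11111111.10000000.00000000.00000000
Count leading 1s
Prefix: /9


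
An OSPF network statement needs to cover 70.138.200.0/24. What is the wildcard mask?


Subnet mask: 255.255.255.0
Wildcard = 255.255.255.255 - subnet mask
255 - 255 = 0
255 - 255 = 0
255 - 255 = 0
255 - 0 = 255
Wildcard: 0.0.0.255


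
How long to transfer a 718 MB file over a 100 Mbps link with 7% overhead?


Effective throughput = 100 * (1 - 7/100) = 93 Mbps
File size in Mb = 718 * 8 = 5744 Mb
Time = 5744 / 93
Time = 61.7634 seconds


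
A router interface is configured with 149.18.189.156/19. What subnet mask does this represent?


/19 means 19 network bits, 13 host bits
Binary: 11111111111111111110000000000000
Mask: 255.255.224.0


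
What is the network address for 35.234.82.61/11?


IP:   00100011.11101010.01010010.00111101
Mask: 11111111.11100000.00000000.00000000
AND operation:
Net:  00100011.11100000.00000000.00000000
Network: 35.224.0.0/11


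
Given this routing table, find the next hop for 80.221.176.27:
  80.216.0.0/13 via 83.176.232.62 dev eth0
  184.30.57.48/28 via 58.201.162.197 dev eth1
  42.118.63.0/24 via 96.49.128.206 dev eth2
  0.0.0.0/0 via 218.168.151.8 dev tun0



Longest prefix match for 80.221.176.27:
  /13 80.216.0.0: MATCH
  /28 184.30.57.48: no
  /24 42.118.63.0: no
  /0 0.0.0.0: MATCH
Selected: next-hop 83.176.232.62 via eth0 (matched /13)


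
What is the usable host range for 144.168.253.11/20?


Network: 144.168.240.0
Broadcast: 144.168.255.255
First usable = network + 1
Last usable = broadcast - 1
Range: 144.168.240.1 to 144.168.255.254


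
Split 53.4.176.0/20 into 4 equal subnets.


New prefix = 20 + 2 = 22
Each subnet has 1024 addresses
  53.4.176.0/22
  53.4.180.0/22
  53.4.184.0/22
  53.4.188.0/22
Subnets: 53.4.176.0/22, 53.4.180.0/22, 53.4.184.0/22, 53.4.188.0/22


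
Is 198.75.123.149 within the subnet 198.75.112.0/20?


Subnet network: 198.75.112.0
Test IP AND mask: 198.75.112.0
Yes, 198.75.123.149 is in 198.75.112.0/20


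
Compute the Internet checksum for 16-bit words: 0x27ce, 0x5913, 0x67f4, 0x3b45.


Sum all words (with carry folding):
+ 0x27ce = 0x27ce
+ 0x5913 = 0x80e1
+ 0x67f4 = 0xe8d5
+ 0x3b45 = 0x241b
One's complement: ~0x241b
Checksum = 0xdbe4


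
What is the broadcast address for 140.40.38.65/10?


Network: 140.0.0.0/10
Host bits = 22
Set all host bits to 1:
Broadcast: 140.63.255.255


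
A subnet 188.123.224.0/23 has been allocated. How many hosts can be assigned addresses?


Host bits = 32 - 23 = 9
Total addresses = 2^9 = 512
Usable = total - 2 (network and broadcast)
Usable hosts: 510


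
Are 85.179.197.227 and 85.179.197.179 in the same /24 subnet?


Mask: 255.255.255.0
85.179.197.227 AND mask = 85.179.197.0
85.179.197.179 AND mask = 85.179.197.0
Yes, same subnet (85.179.197.0)


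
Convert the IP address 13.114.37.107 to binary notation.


13 = 00001101
114 = 01110010
37 = 00100101
107 = 01101011
Binary: 00001101.01110010.00100101.01101011


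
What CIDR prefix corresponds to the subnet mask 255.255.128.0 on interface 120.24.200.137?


Binary: 11111111.11111111.10000000.00000000
Count leading 1s
Prefix: /17


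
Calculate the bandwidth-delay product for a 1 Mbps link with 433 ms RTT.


BDP = bandwidth * RTT
= 1 Mbps * 433 ms
= 1 * 1e6 * 433 / 1000 bits
= 433000 bits
= 54125 bytes
= 52.8564 KB
BDP = 433000 bits (54125 bytes)


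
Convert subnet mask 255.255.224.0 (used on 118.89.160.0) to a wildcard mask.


Subnet mask: 255.255.224.0
Wildcard = 255.255.255.255 - subnet mask
255 - 255 = 0
255 - 255 = 0
255 - 224 = 31
255 - 0 = 255
Wildcard: 0.0.31.255


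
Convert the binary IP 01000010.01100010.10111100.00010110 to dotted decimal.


01000010 = 66
01100010 = 98
10111100 = 188
00010110 = 22
IP: 66.98.188.22


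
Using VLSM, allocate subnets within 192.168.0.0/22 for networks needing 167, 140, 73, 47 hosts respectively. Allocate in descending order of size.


167 hosts -> /24 (254 usable): 192.168.0.0/24
140 hosts -> /24 (254 usable): 192.168.1.0/24
73 hosts -> /25 (126 usable): 192.168.2.0/25
47 hosts -> /26 (62 usable): 192.168.2.128/26
Allocation: 192.168.0.0/24 (167 hosts, 254 usable); 192.168.1.0/24 (140 hosts, 254 usable); 192.168.2.0/25 (73 hosts, 126 usable); 192.168.2.128/26 (47 hosts, 62 usable)


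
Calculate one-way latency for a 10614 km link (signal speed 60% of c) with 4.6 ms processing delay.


Speed = 0.6 * 3e5 km/s = 180000 km/s
Propagation delay = 10614 / 180000 = 0.059 s = 58.9667 ms
Processing delay = 4.6 ms
Total one-way latency = 63.5667 ms


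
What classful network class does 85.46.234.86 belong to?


First octet: 85
Binary: 01010101
0xxxxxxx -> Class A (1-126)
Class A, default mask 255.0.0.0 (/8)


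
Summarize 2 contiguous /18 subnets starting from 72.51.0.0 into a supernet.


Original prefix: /18
Number of subnets: 2 = 2^1
New prefix = 18 - 1 = 17
Supernet: 72.51.0.0/17


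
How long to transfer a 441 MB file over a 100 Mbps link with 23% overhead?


Effective throughput = 100 * (1 - 23/100) = 77 Mbps
File size in Mb = 441 * 8 = 3528 Mb
Time = 3528 / 77
Time = 45.8182 seconds


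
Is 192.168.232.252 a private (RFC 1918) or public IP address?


RFC 1918 private ranges:
  10.0.0.0/8 (10.0.0.0 - 10.255.255.255)
  172.16.0.0/12 (172.16.0.0 - 172.31.255.255)
  192.168.0.0/16 (192.168.0.0 - 192.168.255.255)
Private (in 192.168.0.0/16)


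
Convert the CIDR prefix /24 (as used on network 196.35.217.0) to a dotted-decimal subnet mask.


/24 means 24 network bits, 8 host bits
Binary: 11111111111111111111111100000000
Mask: 255.255.255.0


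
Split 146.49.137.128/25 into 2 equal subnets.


New prefix = 25 + 1 = 26
Each subnet has 64 addresses
  146.49.137.128/26
  146.49.137.192/26
Subnets: 146.49.137.128/26, 146.49.137.192/26


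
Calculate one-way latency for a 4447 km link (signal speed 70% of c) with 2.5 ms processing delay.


Speed = 0.7 * 3e5 km/s = 210000 km/s
Propagation delay = 4447 / 210000 = 0.0212 s = 21.1762 ms
Processing delay = 2.5 ms
Total one-way latency = 23.6762 ms


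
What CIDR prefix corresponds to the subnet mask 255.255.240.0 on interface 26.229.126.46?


Binary: 11111111.11111111.11110000.00000000
Count leading 1s
Prefix: /20


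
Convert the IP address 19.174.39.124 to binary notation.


19 = 00010011
174 = 10101110
39 = 00100111
124 = 01111100
Binary: 00010011.10101110.00100111.01111100


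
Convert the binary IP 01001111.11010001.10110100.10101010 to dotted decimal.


01001111 = 79
11010001 = 209
10110100 = 180
10101010 = 170
IP: 79.209.180.170


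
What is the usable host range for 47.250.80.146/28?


Network: 47.250.80.144
Broadcast: 47.250.80.159
First usable = network + 1
Last usable = broadcast - 1
Range: 47.250.80.145 to 47.250.80.158


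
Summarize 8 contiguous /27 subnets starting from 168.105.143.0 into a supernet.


Original prefix: /27
Number of subnets: 8 = 2^3
New prefix = 27 - 3 = 24
Supernet: 168.105.143.0/24


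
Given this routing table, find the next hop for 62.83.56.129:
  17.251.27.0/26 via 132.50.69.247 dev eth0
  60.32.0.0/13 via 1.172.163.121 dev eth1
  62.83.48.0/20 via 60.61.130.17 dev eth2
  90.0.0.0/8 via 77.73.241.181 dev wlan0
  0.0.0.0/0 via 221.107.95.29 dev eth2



Longest prefix match for 62.83.56.129:
  /26 17.251.27.0: no
  /13 60.32.0.0: no
  /20 62.83.48.0: MATCH
  /8 90.0.0.0: no
  /0 0.0.0.0: MATCH
Selected: next-hop 60.61.130.17 via eth2 (matched /20)


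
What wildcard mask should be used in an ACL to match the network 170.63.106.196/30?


Subnet mask: 255.255.255.252
Wildcard = 255.255.255.255 - subnet mask
255 - 255 = 0
255 - 255 = 0
255 - 255 = 0
255 - 252 = 3
Wildcard: 0.0.0.3


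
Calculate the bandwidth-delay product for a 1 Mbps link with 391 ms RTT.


BDP = bandwidth * RTT
= 1 Mbps * 391 ms
= 1 * 1e6 * 391 / 1000 bits
= 391000 bits
= 48875 bytes
= 47.7295 KB
BDP = 391000 bits (48875 bytes)


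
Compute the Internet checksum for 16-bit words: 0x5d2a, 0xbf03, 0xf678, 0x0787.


Sum all words (with carry folding):
+ 0x5d2a = 0x5d2a
+ 0xbf03 = 0x1c2e
+ 0xf678 = 0x12a7
+ 0x0787 = 0x1a2e
One's complement: ~0x1a2e
Checksum = 0xe5d1


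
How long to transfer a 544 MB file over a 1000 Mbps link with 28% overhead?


Effective throughput = 1000 * (1 - 28/100) = 720 Mbps
File size in Mb = 544 * 8 = 4352 Mb
Time = 4352 / 720
Time = 6.0444 seconds


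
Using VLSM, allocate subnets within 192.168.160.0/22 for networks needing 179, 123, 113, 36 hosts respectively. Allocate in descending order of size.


179 hosts -> /24 (254 usable): 192.168.160.0/24
123 hosts -> /25 (126 usable): 192.168.161.0/25
113 hosts -> /25 (126 usable): 192.168.161.128/25
36 hosts -> /26 (62 usable): 192.168.162.0/26
Allocation: 192.168.160.0/24 (179 hosts, 254 usable); 192.168.161.0/25 (123 hosts, 126 usable); 192.168.161.128/25 (113 hosts, 126 usable); 192.168.162.0/26 (36 hosts, 62 usable)


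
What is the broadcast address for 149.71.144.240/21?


Network: 149.71.144.0/21
Host bits = 11
Set all host bits to 1:
Broadcast: 149.71.151.255


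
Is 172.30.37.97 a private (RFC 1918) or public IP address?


RFC 1918 private ranges:
  10.0.0.0/8 (10.0.0.0 - 10.255.255.255)
  172.16.0.0/12 (172.16.0.0 - 172.31.255.255)
  192.168.0.0/16 (192.168.0.0 - 192.168.255.255)
Private (in 172.16.0.0/12)


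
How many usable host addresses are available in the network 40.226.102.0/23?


Host bits = 32 - 23 = 9
Total addresses = 2^9 = 512
Usable = total - 2 (network and broadcast)
Usable hosts: 510


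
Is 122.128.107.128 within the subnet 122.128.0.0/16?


Subnet network: 122.128.0.0
Test IP AND mask: 122.128.0.0
Yes, 122.128.107.128 is in 122.128.0.0/16


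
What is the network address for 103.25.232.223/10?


IP:   01100111.00011001.11101000.11011111
Mask: 11111111.11000000.00000000.00000000
AND operation:
Net:  01100111.00000000.00000000.00000000
Network: 103.0.0.0/10


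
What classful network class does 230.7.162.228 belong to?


First octet: 230
Binary: 11100110
1110xxxx -> Class D (224-239)
Class D (multicast), default mask N/A


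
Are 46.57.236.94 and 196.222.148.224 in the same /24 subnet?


Mask: 255.255.255.0
46.57.236.94 AND mask = 46.57.236.0
196.222.148.224 AND mask = 196.222.148.0
No, different subnets (46.57.236.0 vs 196.222.148.0)


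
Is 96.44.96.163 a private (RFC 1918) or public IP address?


RFC 1918 private ranges:
  10.0.0.0/8 (10.0.0.0 - 10.255.255.255)
  172.16.0.0/12 (172.16.0.0 - 172.31.255.255)
  192.168.0.0/16 (192.168.0.0 - 192.168.255.255)
Public (not in any RFC 1918 range)


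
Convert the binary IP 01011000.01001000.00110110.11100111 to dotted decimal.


01011000 = 88
01001000 = 72
00110110 = 54
11100111 = 231
IP: 88.72.54.231


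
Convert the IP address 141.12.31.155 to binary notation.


141 = 10001101
12 = 00001100
31 = 00011111
155 = 10011011
Binary: 10001101.00001100.00011111.10011011


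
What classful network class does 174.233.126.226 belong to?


First octet: 174
Binary: 10101110
10xxxxxx -> Class B (128-191)
Class B, default mask 255.255.0.0 (/16)


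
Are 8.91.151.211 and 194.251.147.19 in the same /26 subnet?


Mask: 255.255.255.192
8.91.151.211 AND mask = 8.91.151.192
194.251.147.19 AND mask = 194.251.147.0
No, different subnets (8.91.151.192 vs 194.251.147.0)


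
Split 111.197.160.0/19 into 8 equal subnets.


New prefix = 19 + 3 = 22
Each subnet has 1024 addresses
  111.197.160.0/22
  111.197.164.0/22
  111.197.168.0/22
  111.197.172.0/22
  111.197.176.0/22
  111.197.180.0/22
  111.197.184.0/22
  111.197.188.0/22
Subnets: 111.197.160.0/22, 111.197.164.0/22, 111.197.168.0/22, 111.197.172.0/22, 111.197.176.0/22, 111.197.180.0/22, 111.197.184.0/22, 111.197.188.0/22


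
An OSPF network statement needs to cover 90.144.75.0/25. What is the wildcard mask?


Subnet mask: 255.255.255.128
Wildcard = 255.255.255.255 - subnet mask
255 - 255 = 0
255 - 255 = 0
255 - 255 = 0
255 - 128 = 127
Wildcard: 0.0.0.127


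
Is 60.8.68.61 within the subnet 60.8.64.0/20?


Subnet network: 60.8.64.0
Test IP AND mask: 60.8.64.0
Yes, 60.8.68.61 is in 60.8.64.0/20


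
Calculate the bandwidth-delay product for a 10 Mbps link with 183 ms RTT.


BDP = bandwidth * RTT
= 10 Mbps * 183 ms
= 10 * 1e6 * 183 / 1000 bits
= 1830000 bits
= 228750 bytes
= 223.3887 KB
BDP = 1830000 bits (228750 bytes)


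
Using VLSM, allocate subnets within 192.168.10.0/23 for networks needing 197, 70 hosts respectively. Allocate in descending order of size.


197 hosts -> /24 (254 usable): 192.168.10.0/24
70 hosts -> /25 (126 usable): 192.168.11.0/25
Allocation: 192.168.10.0/24 (197 hosts, 254 usable); 192.168.11.0/25 (70 hosts, 126 usable)


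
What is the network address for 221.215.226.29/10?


IP:   11011101.11010111.11100010.00011101
Mask: 11111111.11000000.00000000.00000000
AND operation:
Net:  11011101.11000000.00000000.00000000
Network: 221.192.0.0/10


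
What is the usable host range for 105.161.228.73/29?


Network: 105.161.228.72
Broadcast: 105.161.228.79
First usable = network + 1
Last usable = broadcast - 1
Range: 105.161.228.73 to 105.161.228.78


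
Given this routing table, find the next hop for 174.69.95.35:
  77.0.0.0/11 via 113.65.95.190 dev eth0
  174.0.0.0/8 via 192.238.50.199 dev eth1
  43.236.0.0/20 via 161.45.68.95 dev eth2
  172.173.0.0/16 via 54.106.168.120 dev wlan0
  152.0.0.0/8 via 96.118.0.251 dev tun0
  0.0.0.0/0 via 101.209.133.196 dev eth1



Longest prefix match for 174.69.95.35:
  /11 77.0.0.0: no
  /8 174.0.0.0: MATCH
  /20 43.236.0.0: no
  /16 172.173.0.0: no
  /8 152.0.0.0: no
  /0 0.0.0.0: MATCH
Selected: next-hop 192.238.50.199 via eth1 (matched /8)


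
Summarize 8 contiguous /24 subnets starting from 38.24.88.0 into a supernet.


Original prefix: /24
Number of subnets: 8 = 2^3
New prefix = 24 - 3 = 21
Supernet: 38.24.88.0/21


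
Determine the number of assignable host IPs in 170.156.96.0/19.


Host bits = 32 - 19 = 13
Total addresses = 2^13 = 8192
Usable = total - 2 (network and broadcast)
Usable hosts: 8190


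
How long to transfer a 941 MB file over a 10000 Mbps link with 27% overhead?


Effective throughput = 10000 * (1 - 27/100) = 7300 Mbps
File size in Mb = 941 * 8 = 7528 Mb
Time = 7528 / 7300
Time = 1.0312 seconds


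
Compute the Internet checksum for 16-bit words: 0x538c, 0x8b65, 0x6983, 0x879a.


Sum all words (with carry folding):
+ 0x538c = 0x538c
+ 0x8b65 = 0xdef1
+ 0x6983 = 0x4875
+ 0x879a = 0xd00f
One's complement: ~0xd00f
Checksum = 0x2ff0


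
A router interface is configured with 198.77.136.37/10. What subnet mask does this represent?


/10 means 10 network bits, 22 host bits
Binary: 11111111110000000000000000000000
Mask: 255.192.0.0


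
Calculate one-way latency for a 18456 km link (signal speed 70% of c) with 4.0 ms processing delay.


Speed = 0.7 * 3e5 km/s = 210000 km/s
Propagation delay = 18456 / 210000 = 0.0879 s = 87.8857 ms
Processing delay = 4.0 ms
Total one-way latency = 91.8857 ms


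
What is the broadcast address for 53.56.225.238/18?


Network: 53.56.192.0/18
Host bits = 14
Set all host bits to 1:
Broadcast: 53.56.255.255


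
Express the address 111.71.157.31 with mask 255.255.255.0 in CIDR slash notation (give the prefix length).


Binary: 11111111.11111111.11111111.00000000
Count leading 1s
Prefix: /24


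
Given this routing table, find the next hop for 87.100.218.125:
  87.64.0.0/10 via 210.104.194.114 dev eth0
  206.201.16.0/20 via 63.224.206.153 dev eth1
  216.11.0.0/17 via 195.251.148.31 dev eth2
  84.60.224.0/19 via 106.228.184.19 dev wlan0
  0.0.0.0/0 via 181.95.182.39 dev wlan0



Longest prefix match for 87.100.218.125:
  /10 87.64.0.0: MATCH
  /20 206.201.16.0: no
  /17 216.11.0.0: no
  /19 84.60.224.0: no
  /0 0.0.0.0: MATCH
Selected: next-hop 210.104.194.114 via eth0 (matched /10)


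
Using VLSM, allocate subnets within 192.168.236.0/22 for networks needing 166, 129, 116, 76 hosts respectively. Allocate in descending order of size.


166 hosts -> /24 (254 usable): 192.168.236.0/24
129 hosts -> /24 (254 usable): 192.168.237.0/24
116 hosts -> /25 (126 usable): 192.168.238.0/25
76 hosts -> /25 (126 usable): 192.168.238.128/25
Allocation: 192.168.236.0/24 (166 hosts, 254 usable); 192.168.237.0/24 (129 hosts, 254 usable); 192.168.238.0/25 (116 hosts, 126 usable); 192.168.238.128/25 (76 hosts, 126 usable)


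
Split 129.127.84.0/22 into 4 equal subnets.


New prefix = 22 + 2 = 24
Each subnet has 256 addresses
  129.127.84.0/24
  129.127.85.0/24
  129.127.86.0/24
  129.127.87.0/24
Subnets: 129.127.84.0/24, 129.127.85.0/24, 129.127.86.0/24, 129.127.87.0/24


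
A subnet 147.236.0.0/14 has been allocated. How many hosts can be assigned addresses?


Host bits = 32 - 14 = 18
Total addresses = 2^18 = 262144
Usable = total - 2 (network and broadcast)
Usable hosts: 262142


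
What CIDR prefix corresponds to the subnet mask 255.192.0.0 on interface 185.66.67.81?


Binary: 11111111.11000000.00000000.00000000
Count leading 1s
Prefix: /10


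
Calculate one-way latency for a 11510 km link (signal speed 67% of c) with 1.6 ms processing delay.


Speed = 0.67 * 3e5 km/s = 201000 km/s
Propagation delay = 11510 / 201000 = 0.0573 s = 57.2637 ms
Processing delay = 1.6 ms
Total one-way latency = 58.8637 ms


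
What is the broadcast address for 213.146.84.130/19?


Network: 213.146.64.0/19
Host bits = 13
Set all host bits to 1:
Broadcast: 213.146.95.255


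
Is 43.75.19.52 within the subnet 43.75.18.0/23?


Subnet network: 43.75.18.0
Test IP AND mask: 43.75.18.0
Yes, 43.75.19.52 is in 43.75.18.0/23


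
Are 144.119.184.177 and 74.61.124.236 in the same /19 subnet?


Mask: 255.255.224.0
144.119.184.177 AND mask = 144.119.160.0
74.61.124.236 AND mask = 74.61.96.0
No, different subnets (144.119.160.0 vs 74.61.96.0)


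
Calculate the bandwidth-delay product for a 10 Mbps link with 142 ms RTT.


BDP = bandwidth * RTT
= 10 Mbps * 142 ms
= 10 * 1e6 * 142 / 1000 bits
= 1420000 bits
= 177500 bytes
= 173.3398 KB
BDP = 1420000 bits (177500 bytes)


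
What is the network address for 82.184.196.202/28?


IP:   01010010.10111000.11000100.11001010
Mask: 11111111.11111111.11111111.11110000
AND operation:
Net:  01010010.10111000.11000100.11000000
Network: 82.184.196.192/28


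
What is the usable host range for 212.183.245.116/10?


Network: 212.128.0.0
Broadcast: 212.191.255.255
First usable = network + 1
Last usable = broadcast - 1
Range: 212.128.0.1 to 212.191.255.254


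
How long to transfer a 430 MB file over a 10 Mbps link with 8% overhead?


Effective throughput = 10 * (1 - 8/100) = 9.2 Mbps
File size in Mb = 430 * 8 = 3440 Mb
Time = 3440 / 9.2
Time = 373.913 seconds


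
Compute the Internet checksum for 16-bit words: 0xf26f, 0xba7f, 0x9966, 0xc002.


Sum all words (with carry folding):
+ 0xf26f = 0xf26f
+ 0xba7f = 0xacef
+ 0x9966 = 0x4656
+ 0xc002 = 0x0659
One's complement: ~0x0659
Checksum = 0xf9a6


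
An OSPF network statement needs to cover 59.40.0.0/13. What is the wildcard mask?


Subnet mask: 255.248.0.0
Wildcard = 255.255.255.255 - subnet mask
255 - 255 = 0
255 - 248 = 7
255 - 0 = 255
255 - 0 = 255
Wildcard: 0.7.255.255


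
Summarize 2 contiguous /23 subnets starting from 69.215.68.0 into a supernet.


Original prefix: /23
Number of subnets: 2 = 2^1
New prefix = 23 - 1 = 22
Supernet: 69.215.68.0/22


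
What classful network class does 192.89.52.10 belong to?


First octet: 192
Binary: 11000000
110xxxxx -> Class C (192-223)
Class C, default mask 255.255.255.0 (/24)


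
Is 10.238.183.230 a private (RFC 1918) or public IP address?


RFC 1918 private ranges:
  10.0.0.0/8 (10.0.0.0 - 10.255.255.255)
  172.16.0.0/12 (172.16.0.0 - 172.31.255.255)
  192.168.0.0/16 (192.168.0.0 - 192.168.255.255)
Private (in 10.0.0.0/8)


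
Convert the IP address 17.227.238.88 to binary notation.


17 = 00010001
227 = 11100011
238 = 11101110
88 = 01011000
Binary: 00010001.11100011.11101110.01011000


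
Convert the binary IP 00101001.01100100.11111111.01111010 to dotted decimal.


00101001 = 41
01100100 = 100
11111111 = 255
01111010 = 122
IP: 41.100.255.122


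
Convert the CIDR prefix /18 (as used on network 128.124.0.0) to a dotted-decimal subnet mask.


/18 means 18 network bits, 14 host bits
Binary: 11111111111111111100000000000000
Mask: 255.255.192.0


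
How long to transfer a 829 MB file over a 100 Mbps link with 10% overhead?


Effective throughput = 100 * (1 - 10/100) = 90 Mbps
File size in Mb = 829 * 8 = 6632 Mb
Time = 6632 / 90
Time = 73.6889 seconds
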